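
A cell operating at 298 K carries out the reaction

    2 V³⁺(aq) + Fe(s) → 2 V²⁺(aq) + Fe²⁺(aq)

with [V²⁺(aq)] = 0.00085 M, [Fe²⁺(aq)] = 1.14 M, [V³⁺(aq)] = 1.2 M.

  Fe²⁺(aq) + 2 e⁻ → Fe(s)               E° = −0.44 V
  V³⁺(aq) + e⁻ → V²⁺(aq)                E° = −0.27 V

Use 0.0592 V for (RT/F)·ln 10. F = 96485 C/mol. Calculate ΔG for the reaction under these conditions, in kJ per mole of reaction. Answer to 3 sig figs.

With V³⁺/V²⁺ reduced at the cathode, E°cell = −0.27 − (−0.44) = +0.17 V and n = 2.
The reaction quotient is ([V²⁺(aq)]^2·[Fe²⁺(aq)]) / [V³⁺(aq)]^2 = 5.72×10^−7; by Nernst, E = +0.17 − (0.0592/2)(−6.243) = +0.3548 V.
Finally ΔG = −nFE = −(2)(96485 C/mol)(+0.3548 V) = −68.5 kJ/mol.

−68.5 kJ/mol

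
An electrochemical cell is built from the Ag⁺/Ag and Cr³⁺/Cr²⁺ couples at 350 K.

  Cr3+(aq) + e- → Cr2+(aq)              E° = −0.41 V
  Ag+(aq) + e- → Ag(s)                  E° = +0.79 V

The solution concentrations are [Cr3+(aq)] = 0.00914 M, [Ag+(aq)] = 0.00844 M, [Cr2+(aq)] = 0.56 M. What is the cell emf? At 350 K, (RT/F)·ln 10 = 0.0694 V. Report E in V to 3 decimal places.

+1.180 V

Since E°(Ag⁺/Ag) > E°(Cr³⁺/Cr²⁺), Ag⁺/Ag serves as the cathode.
E°cell = E°cat − E°an = +0.79 − (−0.41) = +1.20 V; n = 1.
For the overall reaction Ag+(aq) + Cr2+(aq) → Ag(s) + Cr3+(aq), Q = [Cr3+(aq)] / ([Ag+(aq)]·[Cr2+(aq)]) = 1.93, giving log Q = 0.286.
E = E° − (0.0694/n)·log Q = +1.20 − (0.0694/1)(0.286) = +1.180 V.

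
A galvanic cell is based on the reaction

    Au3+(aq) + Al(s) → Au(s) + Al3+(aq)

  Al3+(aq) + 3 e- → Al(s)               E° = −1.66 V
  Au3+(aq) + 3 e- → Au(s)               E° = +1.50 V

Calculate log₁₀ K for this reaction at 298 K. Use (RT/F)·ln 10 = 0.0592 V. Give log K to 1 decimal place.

The Au³⁺/Au couple is reduced (cathode); E°cell = +1.50 − (−1.66) = +3.16 V with n = 3.
At equilibrium E = 0, so log K = nE°cell / 0.0592 = (3)(+3.16) / 0.0592 = 160.1.

log K = 160.1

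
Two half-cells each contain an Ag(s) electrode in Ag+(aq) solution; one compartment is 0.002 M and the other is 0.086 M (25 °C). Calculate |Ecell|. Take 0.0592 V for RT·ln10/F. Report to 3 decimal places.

For a concentration cell E°cell = 0, since both electrodes use the same couple.
The compartment with the higher Ag+(aq) concentration (0.086 M) acts as the cathode; ions are reduced there and produced at the dilute (0.002 M) anode.
With n = 1, Ecell = −(0.0592/1)·log([dilute]/[conc]) = −(0.0592/1)·log(0.002/0.086) = +0.097 V.

0.097 V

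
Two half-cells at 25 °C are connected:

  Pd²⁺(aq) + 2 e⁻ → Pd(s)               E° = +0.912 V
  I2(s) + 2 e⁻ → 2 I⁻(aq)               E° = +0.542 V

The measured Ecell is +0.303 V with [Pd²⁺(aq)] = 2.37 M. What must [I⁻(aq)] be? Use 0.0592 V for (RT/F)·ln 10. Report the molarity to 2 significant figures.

With Pd²⁺/Pd at the cathode and I₂/I⁻ at the anode, E°cell = +0.912 − (+0.542) = +0.370 V (n = 2).
Since E = E° − (0.0592/n)·log Q, log Q = n(E° − E)/0.0592 = 2.264.
Balancing electrons gives Pd²⁺(aq) + 2 I⁻(aq) → Pd(s) + I2(s); thus Q = 1 / ([Pd²⁺(aq)]·[I⁻(aq)]^2).
Solving for the unknown gives log [I⁻(aq)] = −1.319, so [I⁻(aq)] ≈ 0.048 M.

0.048 M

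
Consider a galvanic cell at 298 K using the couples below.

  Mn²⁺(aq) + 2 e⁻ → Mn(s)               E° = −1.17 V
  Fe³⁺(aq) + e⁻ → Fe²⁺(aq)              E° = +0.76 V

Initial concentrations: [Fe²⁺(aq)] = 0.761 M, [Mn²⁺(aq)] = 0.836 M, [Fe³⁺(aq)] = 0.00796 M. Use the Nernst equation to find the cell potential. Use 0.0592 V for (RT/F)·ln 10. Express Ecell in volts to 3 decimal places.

+1.815 V

Since E°(Fe³⁺/Fe²⁺) > E°(Mn²⁺/Mn), Fe³⁺/Fe²⁺ serves as the cathode.
The standard potential is +0.76 − (−1.17) = +1.93 V and the balanced reaction transfers n = 2 electrons.
For the overall reaction 2 Fe³⁺(aq) + Mn(s) → 2 Fe²⁺(aq) + Mn²⁺(aq), Q = ([Fe²⁺(aq)]^2·[Mn²⁺(aq)]) / [Fe³⁺(aq)]^2 = 7.64×10^3, giving log Q = 3.883.
Applying E = E° − (RT ln10/nF)·log Q gives +1.93 − (0.0592/2)(3.883) = +1.815 V.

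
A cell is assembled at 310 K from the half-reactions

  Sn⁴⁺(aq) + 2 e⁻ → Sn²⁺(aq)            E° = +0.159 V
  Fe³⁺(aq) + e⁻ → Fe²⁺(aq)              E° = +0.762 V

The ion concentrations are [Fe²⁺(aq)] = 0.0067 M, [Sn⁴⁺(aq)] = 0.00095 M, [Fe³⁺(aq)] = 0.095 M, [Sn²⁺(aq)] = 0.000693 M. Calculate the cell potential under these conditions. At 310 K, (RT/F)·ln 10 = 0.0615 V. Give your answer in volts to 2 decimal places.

+0.67 V

Since E°(Fe³⁺/Fe²⁺) > E°(Sn⁴⁺/Sn²⁺), Fe³⁺/Fe²⁺ serves as the cathode.
The standard potential is +0.762 − (+0.159) = +0.603 V and the balanced reaction transfers n = 2 electrons.
The balanced reaction is 2 Fe³⁺(aq) + Sn²⁺(aq) → 2 Fe²⁺(aq) + Sn⁴⁺(aq), so Q = ([Fe²⁺(aq)]^2·[Sn⁴⁺(aq)]) / ([Fe³⁺(aq)]^2·[Sn²⁺(aq)]) = 0.00682 and log Q = −2.166.
E = E° − (0.0615/n)·log Q = +0.603 − (0.0615/2)(−2.166) = +0.67 V.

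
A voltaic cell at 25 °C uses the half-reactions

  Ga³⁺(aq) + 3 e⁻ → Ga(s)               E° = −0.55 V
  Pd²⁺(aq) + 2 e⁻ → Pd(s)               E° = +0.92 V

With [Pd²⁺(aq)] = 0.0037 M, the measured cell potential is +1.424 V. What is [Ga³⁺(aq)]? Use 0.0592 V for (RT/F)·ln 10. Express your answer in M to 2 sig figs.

0.048 M

The Pd²⁺/Pd couple has the larger reduction potential, so it is the cathode: E°cell = +0.92 − (−0.55) = +1.47 V and n = 6.
Since E = E° − (0.0592/n)·log Q, log Q = n(E° − E)/0.0592 = 4.662.
Balancing electrons gives 3 Pd²⁺(aq) + 2 Ga(s) → 3 Pd(s) + 2 Ga³⁺(aq); thus Q = [Ga³⁺(aq)]^2 / [Pd²⁺(aq)]^3.
Solving for the unknown gives log [Ga³⁺(aq)] = −1.317, so [Ga³⁺(aq)] ≈ 0.048 M.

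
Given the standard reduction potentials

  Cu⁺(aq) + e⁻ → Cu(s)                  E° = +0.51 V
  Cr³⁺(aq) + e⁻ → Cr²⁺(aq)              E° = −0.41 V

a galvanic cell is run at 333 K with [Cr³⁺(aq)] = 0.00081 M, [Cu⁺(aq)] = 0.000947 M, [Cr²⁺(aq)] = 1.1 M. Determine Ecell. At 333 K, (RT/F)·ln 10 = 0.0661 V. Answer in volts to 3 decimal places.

Cu⁺/Cu is reduced (cathode, E° = +0.51 V) and Cr³⁺/Cr²⁺ is oxidized (anode).
The standard potential is +0.51 − (−0.41) = +0.92 V and the balanced reaction transfers n = 1 electron.
Balancing gives Cu⁺(aq) + Cr²⁺(aq) → Cu(s) + Cr³⁺(aq); hence Q = [Cr³⁺(aq)] / ([Cu⁺(aq)]·[Cr²⁺(aq)]) = 0.778 (log Q = −0.109).
E = E° − (0.0661/n)·log Q = +0.92 − (0.0661/1)(−0.109) = +0.927 V.

+0.927 V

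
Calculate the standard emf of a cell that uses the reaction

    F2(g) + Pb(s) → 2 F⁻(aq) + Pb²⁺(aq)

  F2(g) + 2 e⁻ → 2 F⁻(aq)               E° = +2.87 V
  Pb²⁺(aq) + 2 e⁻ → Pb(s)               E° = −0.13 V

F2(g) gains electrons, so the F₂/F⁻ couple is the cathode; the Pb²⁺/Pb couple is the anode.
E°cell = E°(cathode) − E°(anode) = +2.87 − (−0.13) = +3.00 V.

+3.00 V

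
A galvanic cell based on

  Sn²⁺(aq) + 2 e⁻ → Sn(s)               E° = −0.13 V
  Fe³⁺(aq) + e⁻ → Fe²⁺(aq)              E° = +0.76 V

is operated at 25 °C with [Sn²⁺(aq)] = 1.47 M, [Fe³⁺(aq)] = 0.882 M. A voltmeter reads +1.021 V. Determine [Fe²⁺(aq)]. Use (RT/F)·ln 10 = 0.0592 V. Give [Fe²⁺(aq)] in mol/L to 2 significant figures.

0.0045 M

The Fe³⁺/Fe²⁺ couple has the larger reduction potential, so it is the cathode: E°cell = +0.76 − (−0.13) = +0.89 V and n = 2.
Since E = E° − (0.0592/n)·log Q, log Q = n(E° − E)/0.0592 = −4.426.
For 2 Fe³⁺(aq) + Sn(s) → 2 Fe²⁺(aq) + Sn²⁺(aq), the reaction quotient is Q = ([Fe²⁺(aq)]^2·[Sn²⁺(aq)]) / [Fe³⁺(aq)]^2.
Solving for the unknown gives log [Fe²⁺(aq)] = −2.351, so [Fe²⁺(aq)] ≈ 0.0045 M.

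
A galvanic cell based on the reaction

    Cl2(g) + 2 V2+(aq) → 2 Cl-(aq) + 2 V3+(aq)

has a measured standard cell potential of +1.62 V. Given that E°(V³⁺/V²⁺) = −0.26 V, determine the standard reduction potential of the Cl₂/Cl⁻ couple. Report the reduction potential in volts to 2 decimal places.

In the reaction as written the Cl₂/Cl⁻ couple is reduced (cathode) and V³⁺/V²⁺ is oxidized (anode), so E°cell = E°(Cl₂/Cl⁻) − E°(V³⁺/V²⁺).
E°(Cl₂/Cl⁻) = E°cell + E°(anode) = +1.62 + (−0.26) = +1.36 V.

+1.36 V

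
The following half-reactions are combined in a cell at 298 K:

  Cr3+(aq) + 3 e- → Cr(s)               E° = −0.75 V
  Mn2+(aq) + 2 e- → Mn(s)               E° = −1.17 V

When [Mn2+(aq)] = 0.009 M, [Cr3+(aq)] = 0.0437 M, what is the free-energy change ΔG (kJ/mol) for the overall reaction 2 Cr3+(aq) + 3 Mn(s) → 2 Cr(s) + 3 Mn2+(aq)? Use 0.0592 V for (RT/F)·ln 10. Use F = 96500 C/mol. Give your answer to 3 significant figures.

−263 kJ/mol

E°cell = −0.75 − (−1.17) = +0.42 V; the balanced reaction transfers n = 6 electrons.
Q = [Mn2+(aq)]^3 / [Cr3+(aq)]^2 = 0.000382, so log Q = −3.418 and E = +0.42 − (0.0592/6)(−3.418) = +0.4537 V.
Finally ΔG = −nFE = −(6)(96500 C/mol)(+0.4537 V) = −263 kJ/mol.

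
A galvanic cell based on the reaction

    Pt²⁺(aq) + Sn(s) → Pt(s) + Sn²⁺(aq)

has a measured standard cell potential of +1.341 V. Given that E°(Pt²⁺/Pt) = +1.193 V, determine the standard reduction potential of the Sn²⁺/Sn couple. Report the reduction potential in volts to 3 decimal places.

In the reaction as written the Pt²⁺/Pt couple is reduced (cathode) and Sn²⁺/Sn is oxidized (anode), so E°cell = E°(Pt²⁺/Pt) − E°(Sn²⁺/Sn).
E°(Sn²⁺/Sn) = E°(cathode) − E°cell = +1.193 − (+1.341) = −0.148 V.

−0.148 V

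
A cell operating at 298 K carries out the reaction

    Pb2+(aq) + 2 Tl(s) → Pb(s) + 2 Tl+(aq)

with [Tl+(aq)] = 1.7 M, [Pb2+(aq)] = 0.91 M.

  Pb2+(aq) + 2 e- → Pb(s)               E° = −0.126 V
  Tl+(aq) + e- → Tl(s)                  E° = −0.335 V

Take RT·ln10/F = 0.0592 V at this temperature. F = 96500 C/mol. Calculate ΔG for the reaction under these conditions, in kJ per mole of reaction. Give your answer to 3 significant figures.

−37.5 kJ/mol

With Pb²⁺/Pb reduced at the cathode, E°cell = −0.126 − (−0.335) = +0.209 V and n = 2.
Q = [Tl+(aq)]^2 / [Pb2+(aq)] = 3.18, so log Q = 0.502 and E = +0.209 − (0.0592/2)(0.502) = +0.1941 V.
ΔG = −nFE = −(2)(96500)(+0.1941) J/mol = −37.5 kJ/mol.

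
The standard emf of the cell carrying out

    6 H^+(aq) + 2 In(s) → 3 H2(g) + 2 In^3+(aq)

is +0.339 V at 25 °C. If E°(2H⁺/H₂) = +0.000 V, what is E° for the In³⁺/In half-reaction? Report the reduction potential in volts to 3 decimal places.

In the reaction as written the 2H⁺/H₂ couple is reduced (cathode) and In³⁺/In is oxidized (anode), so E°cell = E°(2H⁺/H₂) − E°(In³⁺/In).
E°(In³⁺/In) = E°(cathode) − E°cell = +0.000 − (+0.339) = −0.339 V.

−0.339 V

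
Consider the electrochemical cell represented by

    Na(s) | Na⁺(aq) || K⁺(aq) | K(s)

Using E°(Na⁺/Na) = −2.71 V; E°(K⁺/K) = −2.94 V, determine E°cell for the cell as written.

−0.23 V

By convention the left-hand electrode in cell notation is the anode (oxidation) and the right-hand electrode is the cathode (reduction).
E°cell = E°(right) − E°(left) = −2.94 − (−2.71) = −0.23 V.
The negative sign shows that, as written, the cell would require an external voltage to drive the reaction.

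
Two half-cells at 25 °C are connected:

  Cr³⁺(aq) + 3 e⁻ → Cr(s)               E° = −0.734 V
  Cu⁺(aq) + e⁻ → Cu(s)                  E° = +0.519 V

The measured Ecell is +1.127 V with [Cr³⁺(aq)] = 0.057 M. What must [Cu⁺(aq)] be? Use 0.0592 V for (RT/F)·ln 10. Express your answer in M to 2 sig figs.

The Cu⁺/Cu couple has the larger reduction potential, so it is the cathode: E°cell = +0.519 − (−0.734) = +1.253 V and n = 3.
Rearranging E = E° − (0.0592/n)·log Q gives log Q = 3(+1.253 − (+1.127))/0.0592 = 6.385.
The balanced reaction is 3 Cu⁺(aq) + Cr(s) → 3 Cu(s) + Cr³⁺(aq), so Q = [Cr³⁺(aq)] / [Cu⁺(aq)]^3.
Isolating [Cu⁺(aq)] in Q = 10^{6.385} yields log [Cu⁺(aq)] = −2.543, i.e. 0.0029 M.

0.0029 M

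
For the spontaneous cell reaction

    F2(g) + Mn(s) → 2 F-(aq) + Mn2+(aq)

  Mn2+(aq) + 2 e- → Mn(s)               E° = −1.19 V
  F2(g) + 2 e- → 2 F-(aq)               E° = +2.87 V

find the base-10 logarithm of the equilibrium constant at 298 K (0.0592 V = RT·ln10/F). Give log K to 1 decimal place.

The F₂/F⁻ couple is reduced (cathode); E°cell = +2.87 − (−1.19) = +4.06 V with n = 2.
At equilibrium E = 0, so log K = nE°cell / 0.0592 = (2)(+4.06) / 0.0592 = 137.2.

log K = 137.2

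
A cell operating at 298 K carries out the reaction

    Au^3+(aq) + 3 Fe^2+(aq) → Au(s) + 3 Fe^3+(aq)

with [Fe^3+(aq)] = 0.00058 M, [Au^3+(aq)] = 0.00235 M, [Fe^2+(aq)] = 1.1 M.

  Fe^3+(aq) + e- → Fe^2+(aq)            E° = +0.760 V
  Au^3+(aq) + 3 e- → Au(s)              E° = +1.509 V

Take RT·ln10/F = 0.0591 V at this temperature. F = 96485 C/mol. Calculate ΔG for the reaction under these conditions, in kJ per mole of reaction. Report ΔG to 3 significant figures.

E°cell = +1.509 − (+0.760) = +0.749 V; the balanced reaction transfers n = 3 electrons.
The reaction quotient is [Fe^3+(aq)]^3 / ([Au^3+(aq)]·[Fe^2+(aq)]^3) = 6.24×10^−8; by Nernst, E = +0.749 − (0.0591/3)(−7.205) = +0.8909 V.
Finally ΔG = −nFE = −(3)(96485 C/mol)(+0.8909 V) = −258 kJ/mol.

−258 kJ/mol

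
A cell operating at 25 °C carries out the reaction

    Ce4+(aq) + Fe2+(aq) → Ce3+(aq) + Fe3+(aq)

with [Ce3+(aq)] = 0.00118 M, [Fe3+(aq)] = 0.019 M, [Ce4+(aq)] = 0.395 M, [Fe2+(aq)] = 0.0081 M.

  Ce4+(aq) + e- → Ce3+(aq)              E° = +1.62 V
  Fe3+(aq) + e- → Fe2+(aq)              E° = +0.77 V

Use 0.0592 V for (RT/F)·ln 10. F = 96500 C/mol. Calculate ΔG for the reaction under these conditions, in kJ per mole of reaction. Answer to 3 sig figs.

−94.3 kJ/mol

With Ce⁴⁺/Ce³⁺ reduced at the cathode, E°cell = +1.62 − (+0.77) = +0.85 V and n = 1.
The reaction quotient is ([Ce3+(aq)]·[Fe3+(aq)]) / ([Ce4+(aq)]·[Fe2+(aq)]) = 0.00701; by Nernst, E = +0.85 − (0.0592/1)(−2.154) = +0.9775 V.
Finally ΔG = −nFE = −(1)(96500 C/mol)(+0.9775 V) = −94.3 kJ/mol.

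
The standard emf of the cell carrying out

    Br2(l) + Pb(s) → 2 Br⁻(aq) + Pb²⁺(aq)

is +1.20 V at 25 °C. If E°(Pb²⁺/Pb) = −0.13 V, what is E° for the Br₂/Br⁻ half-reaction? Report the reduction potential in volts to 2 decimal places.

+1.07 V

In the reaction as written the Br₂/Br⁻ couple is reduced (cathode) and Pb²⁺/Pb is oxidized (anode), so E°cell = E°(Br₂/Br⁻) − E°(Pb²⁺/Pb).
E°(Br₂/Br⁻) = E°cell + E°(anode) = +1.20 + (−0.13) = +1.07 V.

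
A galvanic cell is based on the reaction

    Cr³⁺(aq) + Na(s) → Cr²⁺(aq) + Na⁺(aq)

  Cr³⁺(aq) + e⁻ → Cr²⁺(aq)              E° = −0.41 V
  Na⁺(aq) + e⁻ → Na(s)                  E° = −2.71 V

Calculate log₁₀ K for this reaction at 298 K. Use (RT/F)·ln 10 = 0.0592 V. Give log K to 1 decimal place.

The Cr³⁺/Cr²⁺ couple is reduced (cathode); E°cell = −0.41 − (−2.71) = +2.30 V with n = 1.
At equilibrium E = 0, so log K = nE°cell / 0.0592 = (1)(+2.30) / 0.0592 = 38.9.

log K = 38.9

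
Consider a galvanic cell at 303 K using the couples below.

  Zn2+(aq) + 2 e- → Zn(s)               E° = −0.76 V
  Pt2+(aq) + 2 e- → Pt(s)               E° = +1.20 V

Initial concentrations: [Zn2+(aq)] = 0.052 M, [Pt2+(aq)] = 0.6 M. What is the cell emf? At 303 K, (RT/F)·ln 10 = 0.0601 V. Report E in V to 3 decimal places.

Pt²⁺/Pt is reduced (cathode, E° = +1.20 V) and Zn²⁺/Zn is oxidized (anode).
E°cell = +1.20 − (−0.76) = +1.96 V, with n = 2 electrons transferred.
For the overall reaction Pt2+(aq) + Zn(s) → Pt(s) + Zn2+(aq), Q = [Zn2+(aq)] / [Pt2+(aq)] = 0.0867, giving log Q = −1.062.
By the Nernst equation, E = +1.96 − (0.0601/2)·(−1.062) = +1.992 V.

+1.992 V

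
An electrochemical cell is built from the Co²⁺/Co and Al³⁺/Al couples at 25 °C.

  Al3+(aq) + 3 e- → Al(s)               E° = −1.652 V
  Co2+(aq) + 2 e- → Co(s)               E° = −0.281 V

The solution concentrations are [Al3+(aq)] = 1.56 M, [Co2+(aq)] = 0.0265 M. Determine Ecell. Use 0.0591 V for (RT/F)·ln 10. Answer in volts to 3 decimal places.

+1.321 V

Since E°(Co²⁺/Co) > E°(Al³⁺/Al), Co²⁺/Co serves as the cathode.
E°cell = −0.281 − (−1.652) = +1.371 V, with n = 6 electrons transferred.
For the overall reaction 3 Co2+(aq) + 2 Al(s) → 3 Co(s) + 2 Al3+(aq), Q = [Al3+(aq)]^2 / [Co2+(aq)]^3 = 1.31×10^5, giving log Q = 5.117.
By the Nernst equation, E = +1.371 − (0.0591/6)·(5.117) = +1.321 V.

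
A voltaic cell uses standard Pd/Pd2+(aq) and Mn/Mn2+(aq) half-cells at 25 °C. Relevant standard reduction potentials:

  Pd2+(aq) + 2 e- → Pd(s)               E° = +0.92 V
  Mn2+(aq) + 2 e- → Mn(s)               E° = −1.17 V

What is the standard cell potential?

The Pd²⁺/Pd couple has the higher E°, so Pd ion is reduced (cathode) and Mn is oxidized (anode).
E°cell = E°(cathode) − E°(anode) = +0.92 − (−1.17) = +2.09 V.

+2.09 V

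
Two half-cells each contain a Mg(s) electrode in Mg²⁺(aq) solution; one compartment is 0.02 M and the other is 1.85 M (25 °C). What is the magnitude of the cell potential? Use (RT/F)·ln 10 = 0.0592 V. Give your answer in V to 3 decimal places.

0.058 V

For a concentration cell E°cell = 0, since both electrodes use the same couple.
The compartment with the higher Mg²⁺(aq) concentration (1.85 M) acts as the cathode; ions are reduced there and produced at the dilute (0.02 M) anode.
With n = 2, Ecell = −(0.0592/2)·log([dilute]/[conc]) = −(0.0592/2)·log(0.02/1.85) = +0.058 V.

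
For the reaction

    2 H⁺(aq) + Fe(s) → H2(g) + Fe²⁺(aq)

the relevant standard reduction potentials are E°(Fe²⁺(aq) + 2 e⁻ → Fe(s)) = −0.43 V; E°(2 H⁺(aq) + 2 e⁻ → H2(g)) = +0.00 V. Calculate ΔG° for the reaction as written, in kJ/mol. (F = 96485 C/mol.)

In the reaction as written H⁺(aq) is reduced, so the 2H⁺/H₂ couple is the cathode and Fe²⁺/Fe is the anode.
E°cell = +0.00 − (−0.43) = +0.43 V; balancing electrons gives n = 2.
ΔG° = −nFE°cell = −(2)(96485)(+0.43) J/mol = −83.0 kJ/mol.

−83.0 kJ/mol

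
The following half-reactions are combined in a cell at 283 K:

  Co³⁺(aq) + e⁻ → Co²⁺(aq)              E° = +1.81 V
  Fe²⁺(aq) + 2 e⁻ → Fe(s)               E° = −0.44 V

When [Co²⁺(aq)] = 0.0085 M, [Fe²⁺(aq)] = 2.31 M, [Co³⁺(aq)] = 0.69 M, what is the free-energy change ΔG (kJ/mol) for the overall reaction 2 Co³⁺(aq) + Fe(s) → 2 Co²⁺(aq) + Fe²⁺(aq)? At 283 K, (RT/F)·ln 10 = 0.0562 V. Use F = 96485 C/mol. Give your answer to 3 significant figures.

−453 kJ/mol

With Co³⁺/Co²⁺ reduced at the cathode, E°cell = +1.81 − (−0.44) = +2.25 V and n = 2.
Q = ([Co²⁺(aq)]^2·[Fe²⁺(aq)]) / [Co³⁺(aq)]^2 = 0.000351, so log Q = −3.455 and E = +2.25 − (0.0562/2)(−3.455) = +2.3471 V.
Finally ΔG = −nFE = −(2)(96485 C/mol)(+2.3471 V) = −453 kJ/mol.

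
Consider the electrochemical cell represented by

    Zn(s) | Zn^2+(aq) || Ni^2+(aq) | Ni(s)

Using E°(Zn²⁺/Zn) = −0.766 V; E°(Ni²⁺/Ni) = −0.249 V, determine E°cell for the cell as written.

By convention the left-hand electrode in cell notation is the anode (oxidation) and the right-hand electrode is the cathode (reduction).
E°cell = E°(right) − E°(left) = −0.249 − (−0.766) = +0.517 V.

+0.517 V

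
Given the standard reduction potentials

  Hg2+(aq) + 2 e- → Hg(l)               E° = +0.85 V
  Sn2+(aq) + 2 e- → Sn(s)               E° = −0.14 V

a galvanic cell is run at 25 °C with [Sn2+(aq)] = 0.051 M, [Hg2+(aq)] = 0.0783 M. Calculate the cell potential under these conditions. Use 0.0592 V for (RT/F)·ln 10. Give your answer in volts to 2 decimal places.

+1.00 V

The Hg²⁺/Hg couple has the more positive E°, so it is the cathode; Sn²⁺/Sn is the anode.
The standard potential is +0.85 − (−0.14) = +0.99 V and the balanced reaction transfers n = 2 electrons.
For the overall reaction Hg2+(aq) + Sn(s) → Hg(l) + Sn2+(aq), Q = [Sn2+(aq)] / [Hg2+(aq)] = 0.651, giving log Q = −0.186.
E = E° − (0.0592/n)·log Q = +0.99 − (0.0592/2)(−0.186) = +1.00 V.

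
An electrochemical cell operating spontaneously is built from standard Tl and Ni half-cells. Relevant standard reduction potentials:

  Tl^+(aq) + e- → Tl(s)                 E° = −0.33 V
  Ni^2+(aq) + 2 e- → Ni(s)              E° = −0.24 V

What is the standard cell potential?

Of the two couples in this cell, the one with the more positive reduction potential is reduced at the cathode: here that is Ni²⁺/Ni (−0.24 V); Tl⁺/Tl (−0.33 V) is the anode.
E°cell = E°(cathode) − E°(anode) = −0.24 − (−0.33) = +0.09 V.

+0.09 V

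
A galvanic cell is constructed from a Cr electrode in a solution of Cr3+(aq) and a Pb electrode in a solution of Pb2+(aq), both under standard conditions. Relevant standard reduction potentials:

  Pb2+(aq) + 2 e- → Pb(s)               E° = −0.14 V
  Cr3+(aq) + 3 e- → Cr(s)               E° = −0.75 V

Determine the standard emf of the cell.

+0.61 V

The Pb²⁺/Pb couple has the higher E°, so Pb ion is reduced (cathode) and Cr is oxidized (anode).
E°cell = E°(cathode) − E°(anode) = −0.14 − (−0.75) = +0.61 V.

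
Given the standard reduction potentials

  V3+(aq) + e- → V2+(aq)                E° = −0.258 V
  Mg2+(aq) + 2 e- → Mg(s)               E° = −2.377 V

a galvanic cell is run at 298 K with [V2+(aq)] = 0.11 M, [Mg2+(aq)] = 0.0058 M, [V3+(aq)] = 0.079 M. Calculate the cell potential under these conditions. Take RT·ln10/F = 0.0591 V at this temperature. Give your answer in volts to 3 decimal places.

Since E°(V³⁺/V²⁺) > E°(Mg²⁺/Mg), V³⁺/V²⁺ serves as the cathode.
E°cell = E°cat − E°an = −0.258 − (−2.377) = +2.119 V; n = 2.
For the overall reaction 2 V3+(aq) + Mg(s) → 2 V2+(aq) + Mg2+(aq), Q = ([V2+(aq)]^2·[Mg2+(aq)]) / [V3+(aq)]^2 = 0.0112, giving log Q = −1.949.
By the Nernst equation, E = +2.119 − (0.0591/2)·(−1.949) = +2.177 V.

+2.177 V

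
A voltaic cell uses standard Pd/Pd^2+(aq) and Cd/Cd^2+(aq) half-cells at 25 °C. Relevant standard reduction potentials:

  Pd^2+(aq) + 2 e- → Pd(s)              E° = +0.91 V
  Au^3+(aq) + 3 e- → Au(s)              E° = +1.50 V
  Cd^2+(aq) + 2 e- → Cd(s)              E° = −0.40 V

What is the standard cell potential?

The Pd²⁺/Pd couple has the higher E°, so Pd ion is reduced (cathode) and Cd is oxidized (anode).
E°cell = E°(cathode) − E°(anode) = +0.91 − (−0.40) = +1.31 V.

+1.31 V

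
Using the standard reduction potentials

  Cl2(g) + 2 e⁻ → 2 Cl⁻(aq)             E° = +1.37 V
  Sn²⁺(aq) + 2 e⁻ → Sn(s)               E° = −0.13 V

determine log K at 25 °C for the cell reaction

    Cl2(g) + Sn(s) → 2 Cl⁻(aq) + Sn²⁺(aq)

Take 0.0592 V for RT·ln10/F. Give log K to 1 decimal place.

log K = 50.7

The Cl₂/Cl⁻ couple is reduced (cathode); E°cell = +1.37 − (−0.13) = +1.50 V with n = 2.
At equilibrium E = 0, so log K = nE°cell / 0.0592 = (2)(+1.50) / 0.0592 = 50.7.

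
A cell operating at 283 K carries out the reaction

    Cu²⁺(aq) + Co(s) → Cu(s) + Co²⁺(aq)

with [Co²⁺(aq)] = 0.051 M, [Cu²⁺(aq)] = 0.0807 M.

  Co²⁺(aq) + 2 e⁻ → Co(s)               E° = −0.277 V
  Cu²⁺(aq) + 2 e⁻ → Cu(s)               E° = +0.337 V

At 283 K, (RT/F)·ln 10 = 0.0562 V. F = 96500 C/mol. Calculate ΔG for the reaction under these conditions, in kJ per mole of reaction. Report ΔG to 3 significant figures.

E°cell = +0.337 − (−0.277) = +0.614 V; the balanced reaction transfers n = 2 electrons.
Here Q = [Co²⁺(aq)] / [Cu²⁺(aq)] = 0.632 (log Q = −0.199), giving E = +0.614 − (0.0562/2)·(−0.199) = +0.6196 V.
Then ΔG = −nFE = −2 × 96500 × +0.6196 J/mol = −120 kJ/mol.

−120 kJ/mol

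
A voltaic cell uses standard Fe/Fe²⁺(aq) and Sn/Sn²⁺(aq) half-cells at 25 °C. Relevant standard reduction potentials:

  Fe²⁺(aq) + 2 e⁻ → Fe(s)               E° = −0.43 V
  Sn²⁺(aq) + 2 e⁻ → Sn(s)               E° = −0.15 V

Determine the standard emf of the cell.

+0.28 V

The Sn²⁺/Sn couple has the higher E°, so Sn ion is reduced (cathode) and Fe is oxidized (anode).
E°cell = E°(cathode) − E°(anode) = −0.15 − (−0.43) = +0.28 V.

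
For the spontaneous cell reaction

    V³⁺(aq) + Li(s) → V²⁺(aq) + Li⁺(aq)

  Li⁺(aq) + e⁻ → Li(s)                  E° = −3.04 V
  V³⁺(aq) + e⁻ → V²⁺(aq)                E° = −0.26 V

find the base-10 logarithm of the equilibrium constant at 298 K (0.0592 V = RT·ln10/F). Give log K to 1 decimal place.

log K = 47.0

The V³⁺/V²⁺ couple is reduced (cathode); E°cell = −0.26 − (−3.04) = +2.78 V with n = 1.
At equilibrium E = 0, so log K = nE°cell / 0.0592 = (1)(+2.78) / 0.0592 = 47.0.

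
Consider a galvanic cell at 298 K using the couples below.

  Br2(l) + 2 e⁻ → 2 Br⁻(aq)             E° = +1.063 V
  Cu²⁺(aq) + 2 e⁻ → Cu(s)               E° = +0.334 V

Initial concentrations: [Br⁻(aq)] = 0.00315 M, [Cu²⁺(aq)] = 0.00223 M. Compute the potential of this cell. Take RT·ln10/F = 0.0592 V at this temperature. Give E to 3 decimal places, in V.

+0.956 V

The Br₂/Br⁻ couple has the more positive E°, so it is the cathode; Cu²⁺/Cu is the anode.
E°cell = +1.063 − (+0.334) = +0.729 V, with n = 2 electrons transferred.
For the overall reaction Br2(l) + Cu(s) → 2 Br⁻(aq) + Cu²⁺(aq), Q = [Br⁻(aq)]^2·[Cu²⁺(aq)] = 2.21×10^−8, giving log Q = −7.655.
By the Nernst equation, E = +0.729 − (0.0592/2)·(−7.655) = +0.956 V.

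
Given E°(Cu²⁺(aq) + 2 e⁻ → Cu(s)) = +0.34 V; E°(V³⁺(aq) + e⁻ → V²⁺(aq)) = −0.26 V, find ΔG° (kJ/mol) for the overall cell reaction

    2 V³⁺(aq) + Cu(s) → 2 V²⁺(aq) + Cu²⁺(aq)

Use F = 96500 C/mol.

In the reaction as written V³⁺(aq) is reduced, so the V³⁺/V²⁺ couple is the cathode and Cu²⁺/Cu is the anode.
E°cell = −0.26 − (+0.34) = −0.60 V; balancing electrons gives n = 2.
ΔG° = −nFE°cell = −(2)(96500)(−0.60) J/mol = +116 kJ/mol.

+116 kJ/mol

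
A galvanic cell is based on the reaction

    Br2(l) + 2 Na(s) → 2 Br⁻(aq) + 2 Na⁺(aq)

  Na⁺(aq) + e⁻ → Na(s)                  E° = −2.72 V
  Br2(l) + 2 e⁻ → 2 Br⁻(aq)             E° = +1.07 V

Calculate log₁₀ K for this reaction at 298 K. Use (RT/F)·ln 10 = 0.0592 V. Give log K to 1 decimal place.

log K = 128.0

The Br₂/Br⁻ couple is reduced (cathode); E°cell = +1.07 − (−2.72) = +3.79 V with n = 2.
At equilibrium E = 0, so log K = nE°cell / 0.0592 = (2)(+3.79) / 0.0592 = 128.0.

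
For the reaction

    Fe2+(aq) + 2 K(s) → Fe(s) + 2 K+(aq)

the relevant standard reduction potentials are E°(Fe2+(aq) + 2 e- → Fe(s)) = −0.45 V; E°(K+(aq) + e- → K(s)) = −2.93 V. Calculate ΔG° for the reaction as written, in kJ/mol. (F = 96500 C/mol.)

−479 kJ/mol

In the reaction as written Fe2+(aq) is reduced, so the Fe²⁺/Fe couple is the cathode and K⁺/K is the anode.
E°cell = −0.45 − (−2.93) = +2.48 V; balancing electrons gives n = 2.
ΔG° = −nFE°cell = −(2)(96500)(+2.48) J/mol = −479 kJ/mol.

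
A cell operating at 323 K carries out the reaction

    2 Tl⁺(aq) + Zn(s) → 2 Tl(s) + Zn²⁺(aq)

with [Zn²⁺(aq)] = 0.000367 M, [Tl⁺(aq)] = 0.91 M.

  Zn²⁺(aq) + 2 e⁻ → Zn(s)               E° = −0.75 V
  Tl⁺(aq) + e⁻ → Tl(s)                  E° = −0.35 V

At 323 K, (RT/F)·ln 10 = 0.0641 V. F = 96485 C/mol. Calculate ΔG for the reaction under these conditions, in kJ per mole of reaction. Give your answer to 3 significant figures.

−97.9 kJ/mol

E°cell = −0.35 − (−0.75) = +0.40 V; the balanced reaction transfers n = 2 electrons.
Here Q = [Zn²⁺(aq)] / [Tl⁺(aq)]^2 = 0.000443 (log Q = −3.353), giving E = +0.40 − (0.0641/2)·(−3.353) = +0.5075 V.
Finally ΔG = −nFE = −(2)(96485 C/mol)(+0.5075 V) = −97.9 kJ/mol.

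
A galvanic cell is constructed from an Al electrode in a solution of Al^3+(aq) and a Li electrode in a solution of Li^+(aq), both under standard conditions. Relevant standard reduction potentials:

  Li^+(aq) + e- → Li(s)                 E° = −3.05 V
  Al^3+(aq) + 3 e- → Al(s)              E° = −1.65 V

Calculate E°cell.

Of the two couples in this cell, the one with the more positive reduction potential is reduced at the cathode: here that is Al³⁺/Al (−1.65 V); Li⁺/Li (−3.05 V) is the anode.
E°cell = E°(cathode) − E°(anode) = −1.65 − (−3.05) = +1.40 V.

+1.40 V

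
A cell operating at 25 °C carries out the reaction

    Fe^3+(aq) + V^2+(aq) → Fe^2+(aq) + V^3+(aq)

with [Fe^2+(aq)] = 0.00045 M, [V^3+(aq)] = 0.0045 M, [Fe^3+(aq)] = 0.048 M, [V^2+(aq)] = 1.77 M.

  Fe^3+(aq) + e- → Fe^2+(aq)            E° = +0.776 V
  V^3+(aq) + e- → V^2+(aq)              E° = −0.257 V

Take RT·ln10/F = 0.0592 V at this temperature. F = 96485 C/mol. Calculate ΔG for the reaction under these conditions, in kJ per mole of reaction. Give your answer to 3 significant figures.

−126 kJ/mol

With Fe³⁺/Fe²⁺ reduced at the cathode, E°cell = +0.776 − (−0.257) = +1.033 V and n = 1.
Here Q = ([Fe^2+(aq)]·[V^3+(aq)]) / ([Fe^3+(aq)]·[V^2+(aq)]) = 2.38×10^−5 (log Q = −4.623), giving E = +1.033 − (0.0592/1)·(−4.623) = +1.3067 V.
Then ΔG = −nFE = −1 × 96485 × +1.3067 J/mol = −126 kJ/mol.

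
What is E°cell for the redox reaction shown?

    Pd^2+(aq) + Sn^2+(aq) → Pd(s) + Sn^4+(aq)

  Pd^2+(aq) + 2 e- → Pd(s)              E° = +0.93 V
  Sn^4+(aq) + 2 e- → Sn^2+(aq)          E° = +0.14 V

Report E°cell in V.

Pd^2+(aq) gains electrons, so the Pd²⁺/Pd couple is the cathode; the Sn⁴⁺/Sn²⁺ couple is the anode.
E°cell = E°(cathode) − E°(anode) = +0.93 − (+0.14) = +0.79 V.
The positive value indicates the reaction is spontaneous as written.

+0.79 V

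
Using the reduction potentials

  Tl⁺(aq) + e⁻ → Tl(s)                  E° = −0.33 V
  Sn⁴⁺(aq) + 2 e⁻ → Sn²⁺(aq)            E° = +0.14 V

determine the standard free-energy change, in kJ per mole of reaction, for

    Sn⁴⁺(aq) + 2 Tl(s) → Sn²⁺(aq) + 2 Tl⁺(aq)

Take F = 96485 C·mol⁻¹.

−90.7 kJ/mol

In the reaction as written Sn⁴⁺(aq) is reduced, so the Sn⁴⁺/Sn²⁺ couple is the cathode and Tl⁺/Tl is the anode.
E°cell = +0.14 − (−0.33) = +0.47 V; balancing electrons gives n = 2.
ΔG° = −nFE°cell = −(2)(96485)(+0.47) J/mol = −90.7 kJ/mol.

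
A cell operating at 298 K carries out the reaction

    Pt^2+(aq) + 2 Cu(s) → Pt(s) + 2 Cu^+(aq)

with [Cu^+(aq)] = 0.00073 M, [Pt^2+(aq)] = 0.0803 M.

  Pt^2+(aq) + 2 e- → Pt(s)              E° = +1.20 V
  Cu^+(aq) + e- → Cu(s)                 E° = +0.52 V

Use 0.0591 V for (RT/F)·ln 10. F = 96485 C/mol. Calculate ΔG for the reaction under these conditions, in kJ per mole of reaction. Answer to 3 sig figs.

With Pt²⁺/Pt reduced at the cathode, E°cell = +1.20 − (+0.52) = +0.68 V and n = 2.
The reaction quotient is [Cu^+(aq)]^2 / [Pt^2+(aq)] = 6.64×10^−6; by Nernst, E = +0.68 − (0.0591/2)(−5.178) = +0.8330 V.
Finally ΔG = −nFE = −(2)(96485 C/mol)(+0.8330 V) = −161 kJ/mol.

−161 kJ/mol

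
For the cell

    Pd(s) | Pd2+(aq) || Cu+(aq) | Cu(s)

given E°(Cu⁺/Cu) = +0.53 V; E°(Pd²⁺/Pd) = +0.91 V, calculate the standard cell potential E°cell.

−0.38 V

By convention the left-hand electrode in cell notation is the anode (oxidation) and the right-hand electrode is the cathode (reduction).
E°cell = E°(right) − E°(left) = +0.53 − (+0.91) = −0.38 V.
The negative sign shows that, as written, the cell would require an external voltage to drive the reaction.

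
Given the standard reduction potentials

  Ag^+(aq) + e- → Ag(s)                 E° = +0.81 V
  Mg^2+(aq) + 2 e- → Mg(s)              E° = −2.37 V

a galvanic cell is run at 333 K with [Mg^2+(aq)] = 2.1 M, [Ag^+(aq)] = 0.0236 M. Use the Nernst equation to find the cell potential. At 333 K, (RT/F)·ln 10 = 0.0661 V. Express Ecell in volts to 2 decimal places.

The Ag⁺/Ag couple has the more positive E°, so it is the cathode; Mg²⁺/Mg is the anode.
The standard potential is +0.81 − (−2.37) = +3.18 V and the balanced reaction transfers n = 2 electrons.
The balanced reaction is 2 Ag^+(aq) + Mg(s) → 2 Ag(s) + Mg^2+(aq), so Q = [Mg^2+(aq)] / [Ag^+(aq)]^2 = 3.77×10^3 and log Q = 3.576.
E = E° − (0.0661/n)·log Q = +3.18 − (0.0661/2)(3.576) = +3.06 V.

+3.06 V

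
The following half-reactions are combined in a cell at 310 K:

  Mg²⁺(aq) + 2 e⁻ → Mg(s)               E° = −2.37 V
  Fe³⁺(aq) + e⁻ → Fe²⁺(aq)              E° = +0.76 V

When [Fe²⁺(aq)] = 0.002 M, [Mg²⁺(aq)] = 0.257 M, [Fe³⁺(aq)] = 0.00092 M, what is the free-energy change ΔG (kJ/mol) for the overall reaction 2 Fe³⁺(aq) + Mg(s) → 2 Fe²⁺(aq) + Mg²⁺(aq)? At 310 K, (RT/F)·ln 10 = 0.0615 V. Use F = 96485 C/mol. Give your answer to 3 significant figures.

E°cell = +0.76 − (−2.37) = +3.13 V; the balanced reaction transfers n = 2 electrons.
The reaction quotient is ([Fe²⁺(aq)]^2·[Mg²⁺(aq)]) / [Fe³⁺(aq)]^2 = 1.21; by Nernst, E = +3.13 − (0.0615/2)(0.084) = +3.1274 V.
Then ΔG = −nFE = −2 × 96485 × +3.1274 J/mol = −603 kJ/mol.

−603 kJ/mol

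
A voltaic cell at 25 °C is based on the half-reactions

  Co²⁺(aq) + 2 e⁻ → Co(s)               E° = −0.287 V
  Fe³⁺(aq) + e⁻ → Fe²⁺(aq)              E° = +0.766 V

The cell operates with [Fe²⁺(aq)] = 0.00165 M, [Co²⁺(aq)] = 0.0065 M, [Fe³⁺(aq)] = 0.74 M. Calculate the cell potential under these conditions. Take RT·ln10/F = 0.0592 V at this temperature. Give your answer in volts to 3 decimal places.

Since E°(Fe³⁺/Fe²⁺) > E°(Co²⁺/Co), Fe³⁺/Fe²⁺ serves as the cathode.
The standard potential is +0.766 − (−0.287) = +1.053 V and the balanced reaction transfers n = 2 electrons.
The balanced reaction is 2 Fe³⁺(aq) + Co(s) → 2 Fe²⁺(aq) + Co²⁺(aq), so Q = ([Fe²⁺(aq)]^2·[Co²⁺(aq)]) / [Fe³⁺(aq)]^2 = 3.23×10^−8 and log Q = −7.491.
By the Nernst equation, E = +1.053 − (0.0592/2)·(−7.491) = +1.275 V.

+1.275 V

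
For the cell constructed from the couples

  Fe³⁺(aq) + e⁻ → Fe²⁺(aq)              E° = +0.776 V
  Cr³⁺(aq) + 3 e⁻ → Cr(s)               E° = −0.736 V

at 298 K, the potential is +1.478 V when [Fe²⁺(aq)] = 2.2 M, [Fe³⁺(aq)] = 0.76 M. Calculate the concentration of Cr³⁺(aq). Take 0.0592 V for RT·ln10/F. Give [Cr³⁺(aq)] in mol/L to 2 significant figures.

2.2 M

The Fe³⁺/Fe²⁺ couple has the larger reduction potential, so it is the cathode: E°cell = +0.776 − (−0.736) = +1.512 V and n = 3.
Rearranging E = E° − (0.0592/n)·log Q gives log Q = 3(+1.512 − (+1.478))/0.0592 = 1.723.
The balanced reaction is 3 Fe³⁺(aq) + Cr(s) → 3 Fe²⁺(aq) + Cr³⁺(aq), so Q = ([Fe²⁺(aq)]^3·[Cr³⁺(aq)]) / [Fe³⁺(aq)]^3.
Substituting the known concentrations and solving, log [Cr³⁺(aq)] = 0.338 and [Cr³⁺(aq)] = 2.2 M.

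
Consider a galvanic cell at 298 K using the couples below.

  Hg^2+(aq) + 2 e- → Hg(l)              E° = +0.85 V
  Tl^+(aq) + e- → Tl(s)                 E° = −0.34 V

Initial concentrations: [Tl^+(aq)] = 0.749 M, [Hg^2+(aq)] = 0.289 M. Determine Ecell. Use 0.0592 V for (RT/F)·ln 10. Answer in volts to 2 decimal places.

+1.18 V

Hg²⁺/Hg is reduced (cathode, E° = +0.85 V) and Tl⁺/Tl is oxidized (anode).
E°cell = E°cat − E°an = +0.85 − (−0.34) = +1.19 V; n = 2.
The balanced reaction is Hg^2+(aq) + 2 Tl(s) → Hg(l) + 2 Tl^+(aq), so Q = [Tl^+(aq)]^2 / [Hg^2+(aq)] = 1.94 and log Q = 0.288.
E = E° − (0.0592/n)·log Q = +1.19 − (0.0592/2)(0.288) = +1.18 V.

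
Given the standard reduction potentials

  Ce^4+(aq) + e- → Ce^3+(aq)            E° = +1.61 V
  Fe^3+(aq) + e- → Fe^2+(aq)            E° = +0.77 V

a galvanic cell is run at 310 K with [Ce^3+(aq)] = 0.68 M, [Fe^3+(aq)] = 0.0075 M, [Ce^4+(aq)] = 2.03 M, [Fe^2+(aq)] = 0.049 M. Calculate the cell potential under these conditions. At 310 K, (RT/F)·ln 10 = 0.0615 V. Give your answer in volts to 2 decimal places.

Ce⁴⁺/Ce³⁺ is reduced (cathode, E° = +1.61 V) and Fe³⁺/Fe²⁺ is oxidized (anode).
The standard potential is +1.61 − (+0.77) = +0.84 V and the balanced reaction transfers n = 1 electron.
The balanced reaction is Ce^4+(aq) + Fe^2+(aq) → Ce^3+(aq) + Fe^3+(aq), so Q = ([Ce^3+(aq)]·[Fe^3+(aq)]) / ([Ce^4+(aq)]·[Fe^2+(aq)]) = 0.0513 and log Q = −1.290.
By the Nernst equation, E = +0.84 − (0.0615/1)·(−1.290) = +0.92 V.

+0.92 V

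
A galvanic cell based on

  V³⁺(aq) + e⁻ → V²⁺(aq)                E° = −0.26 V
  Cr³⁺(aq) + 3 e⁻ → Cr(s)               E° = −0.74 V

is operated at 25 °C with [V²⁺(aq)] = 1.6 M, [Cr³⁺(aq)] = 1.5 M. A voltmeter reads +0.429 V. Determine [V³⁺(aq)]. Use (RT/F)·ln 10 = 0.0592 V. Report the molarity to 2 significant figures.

The V³⁺/V²⁺ couple has the larger reduction potential, so it is the cathode: E°cell = −0.26 − (−0.74) = +0.48 V and n = 3.
From the Nernst equation, log Q = n(E° − E)/0.0592 = 3·(+0.48 − (+0.429))/0.0592 = 2.584.
The balanced reaction is 3 V³⁺(aq) + Cr(s) → 3 V²⁺(aq) + Cr³⁺(aq), so Q = ([V²⁺(aq)]^3·[Cr³⁺(aq)]) / [V³⁺(aq)]^3.
Solving for the unknown gives log [V³⁺(aq)] = −0.599, so [V³⁺(aq)] ≈ 0.25 M.

0.25 M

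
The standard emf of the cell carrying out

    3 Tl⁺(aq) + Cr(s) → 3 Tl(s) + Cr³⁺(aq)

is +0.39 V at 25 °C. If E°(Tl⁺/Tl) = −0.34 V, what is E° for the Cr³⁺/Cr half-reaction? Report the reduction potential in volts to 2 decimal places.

In the reaction as written the Tl⁺/Tl couple is reduced (cathode) and Cr³⁺/Cr is oxidized (anode), so E°cell = E°(Tl⁺/Tl) − E°(Cr³⁺/Cr).
E°(Cr³⁺/Cr) = E°(cathode) − E°cell = −0.34 − (+0.39) = −0.73 V.

−0.73 V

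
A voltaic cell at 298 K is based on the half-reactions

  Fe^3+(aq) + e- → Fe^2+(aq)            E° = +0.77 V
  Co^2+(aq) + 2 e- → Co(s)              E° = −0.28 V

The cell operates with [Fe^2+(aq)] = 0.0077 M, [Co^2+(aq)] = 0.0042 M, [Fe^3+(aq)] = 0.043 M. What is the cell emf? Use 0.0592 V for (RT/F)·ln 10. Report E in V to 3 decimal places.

+1.165 V

Fe³⁺/Fe²⁺ is reduced (cathode, E° = +0.77 V) and Co²⁺/Co is oxidized (anode).
E°cell = E°cat − E°an = +0.77 − (−0.28) = +1.05 V; n = 2.
The balanced reaction is 2 Fe^3+(aq) + Co(s) → 2 Fe^2+(aq) + Co^2+(aq), so Q = ([Fe^2+(aq)]^2·[Co^2+(aq)]) / [Fe^3+(aq)]^2 = 0.000135 and log Q = −3.871.
Applying E = E° − (RT ln10/nF)·log Q gives +1.05 − (0.0592/2)(−3.871) = +1.165 V.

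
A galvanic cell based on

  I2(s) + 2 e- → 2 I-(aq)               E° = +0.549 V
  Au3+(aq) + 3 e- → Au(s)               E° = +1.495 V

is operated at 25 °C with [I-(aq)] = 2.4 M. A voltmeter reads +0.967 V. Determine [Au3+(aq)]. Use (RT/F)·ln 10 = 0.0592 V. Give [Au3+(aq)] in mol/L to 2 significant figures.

0.84 M

Au³⁺/Au is the cathode (higher E°); E°cell = +1.495 − (+0.549) = +0.946 V with n = 6.
Rearranging E = E° − (0.0592/n)·log Q gives log Q = 6(+0.946 − (+0.967))/0.0592 = −2.128.
For 2 Au3+(aq) + 6 I-(aq) → 2 Au(s) + 3 I2(s), the reaction quotient is Q = 1 / ([Au3+(aq)]^2·[I-(aq)]^6).
Solving for the unknown gives log [Au3+(aq)] = −0.077, so [Au3+(aq)] ≈ 0.84 M.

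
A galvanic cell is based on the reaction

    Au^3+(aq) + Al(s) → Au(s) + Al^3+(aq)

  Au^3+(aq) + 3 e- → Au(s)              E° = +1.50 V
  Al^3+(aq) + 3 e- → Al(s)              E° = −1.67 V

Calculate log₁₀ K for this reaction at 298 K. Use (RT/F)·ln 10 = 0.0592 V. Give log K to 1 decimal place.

The Au³⁺/Au couple is reduced (cathode); E°cell = +1.50 − (−1.67) = +3.17 V with n = 3.
At equilibrium E = 0, so log K = nE°cell / 0.0592 = (3)(+3.17) / 0.0592 = 160.6.

log K = 160.6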